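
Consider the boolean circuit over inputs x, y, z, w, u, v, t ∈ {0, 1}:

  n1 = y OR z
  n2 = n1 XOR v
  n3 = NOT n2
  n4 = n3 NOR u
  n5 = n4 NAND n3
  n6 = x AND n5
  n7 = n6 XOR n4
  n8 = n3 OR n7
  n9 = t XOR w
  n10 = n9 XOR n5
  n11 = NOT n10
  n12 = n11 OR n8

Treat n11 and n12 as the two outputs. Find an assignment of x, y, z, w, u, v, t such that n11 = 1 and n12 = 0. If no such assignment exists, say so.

Across all 128 input combinations, none give both n11 = 1 and n12 = 0.

no solution exists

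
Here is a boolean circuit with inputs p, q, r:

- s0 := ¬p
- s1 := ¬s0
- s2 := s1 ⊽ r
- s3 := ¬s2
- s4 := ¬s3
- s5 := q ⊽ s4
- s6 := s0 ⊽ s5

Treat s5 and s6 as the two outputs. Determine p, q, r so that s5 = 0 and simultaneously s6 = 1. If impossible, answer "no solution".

Check with p=1, q=1, r=0:
s0 = ¬p = ¬1 = 0
s1 = ¬s0 = ¬0 = 1
s2 = s1 ⊽ r = 1 ⊽ 0 = 0
s3 = ¬s2 = ¬0 = 1
s4 = ¬s3 = ¬1 = 0
s5 = q ⊽ s4 = 1 ⊽ 0 = 0
s6 = s0 ⊽ s5 = 0 ⊽ 0 = 1
So s5 = 0 and s6 = 1.

p=1, q=1, r=0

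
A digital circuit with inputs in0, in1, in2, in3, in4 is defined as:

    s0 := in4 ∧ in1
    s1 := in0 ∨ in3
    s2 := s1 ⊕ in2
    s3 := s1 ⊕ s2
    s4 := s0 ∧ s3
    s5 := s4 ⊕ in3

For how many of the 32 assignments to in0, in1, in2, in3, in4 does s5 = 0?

16

s5 = s4 ⊕ in3 must be 0, so s4 and in3 are equal.
Enumerating the 32 input combinations, 16 give s5 = 0 and 16 give s5 = 1.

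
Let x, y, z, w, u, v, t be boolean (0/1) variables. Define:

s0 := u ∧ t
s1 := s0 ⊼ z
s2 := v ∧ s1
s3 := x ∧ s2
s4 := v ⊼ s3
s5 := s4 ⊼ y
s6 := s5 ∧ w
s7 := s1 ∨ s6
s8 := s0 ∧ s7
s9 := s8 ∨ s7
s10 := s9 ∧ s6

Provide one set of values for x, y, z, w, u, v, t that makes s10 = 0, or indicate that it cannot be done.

x=0, y=1, z=0, w=0, u=1, v=1, t=0

Check with x=0, y=1, z=0, w=0, u=1, v=1, t=0:
s0 = u ∧ t = 1 ∧ 0 = 0
s1 = s0 ⊼ z = 0 ⊼ 0 = 1
s2 = v ∧ s1 = 1 ∧ 1 = 1
s3 = x ∧ s2 = 0 ∧ 1 = 0
s4 = v ⊼ s3 = 1 ⊼ 0 = 1
s5 = s4 ⊼ y = 1 ⊼ 1 = 0
s6 = s5 ∧ w = 0 ∧ 0 = 0
s7 = s1 ∨ s6 = 1 ∨ 0 = 1
s8 = s0 ∧ s7 = 0 ∧ 1 = 0
s9 = s8 ∨ s7 = 0 ∨ 1 = 1
s10 = s9 ∧ s6 = 1 ∧ 0 = 0
So s10 = 0 as required.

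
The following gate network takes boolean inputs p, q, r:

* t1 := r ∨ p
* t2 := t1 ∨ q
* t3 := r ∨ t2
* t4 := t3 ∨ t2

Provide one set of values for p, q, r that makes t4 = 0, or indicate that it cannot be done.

p=0 q=0 r=0

t4 = t3 ∨ t2 must be 0, so both t3 = 0 and t2 = 0.
Check with p=0 q=0 r=0:
t1 = r ∨ p = 0 ∨ 0 = 0
t2 = t1 ∨ q = 0 ∨ 0 = 0
t3 = r ∨ t2 = 0 ∨ 0 = 0
t4 = t3 ∨ t2 = 0 ∨ 0 = 0
So t4 = 0 as required.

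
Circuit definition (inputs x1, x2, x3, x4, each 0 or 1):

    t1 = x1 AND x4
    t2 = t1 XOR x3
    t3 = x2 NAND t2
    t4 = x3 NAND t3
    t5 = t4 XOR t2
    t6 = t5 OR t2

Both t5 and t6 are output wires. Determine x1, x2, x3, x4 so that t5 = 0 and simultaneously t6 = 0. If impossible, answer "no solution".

x1=1 x2=0 x3=1 x4=1

Check with x1=1 x2=0 x3=1 x4=1:
t1 = x1 AND x4 = 1 AND 1 = 1
t2 = t1 XOR x3 = 1 XOR 1 = 0
t3 = x2 NAND t2 = 0 NAND 0 = 1
t4 = x3 NAND t3 = 1 NAND 1 = 0
t5 = t4 XOR t2 = 0 XOR 0 = 0
t6 = t5 OR t2 = 0 OR 0 = 0
So t5 = 0 and t6 = 0.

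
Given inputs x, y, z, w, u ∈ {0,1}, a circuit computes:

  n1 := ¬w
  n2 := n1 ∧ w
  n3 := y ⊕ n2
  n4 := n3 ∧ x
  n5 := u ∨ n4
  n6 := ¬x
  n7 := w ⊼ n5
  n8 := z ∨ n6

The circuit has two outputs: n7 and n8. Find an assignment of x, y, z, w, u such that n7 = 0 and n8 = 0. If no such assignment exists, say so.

Check with x=1 y=1 z=0 w=1 u=0:
n1 = ¬w = ¬1 = 0
n2 = n1 ∧ w = 0 ∧ 1 = 0
n3 = y ⊕ n2 = 1 ⊕ 0 = 1
n4 = n3 ∧ x = 1 ∧ 1 = 1
n5 = u ∨ n4 = 0 ∨ 1 = 1
n6 = ¬x = ¬1 = 0
n7 = w ⊼ n5 = 1 ⊼ 1 = 0
n8 = z ∨ n6 = 0 ∨ 0 = 0
So n7 = 0 and n8 = 0.

x=1 y=1 z=0 w=1 u=0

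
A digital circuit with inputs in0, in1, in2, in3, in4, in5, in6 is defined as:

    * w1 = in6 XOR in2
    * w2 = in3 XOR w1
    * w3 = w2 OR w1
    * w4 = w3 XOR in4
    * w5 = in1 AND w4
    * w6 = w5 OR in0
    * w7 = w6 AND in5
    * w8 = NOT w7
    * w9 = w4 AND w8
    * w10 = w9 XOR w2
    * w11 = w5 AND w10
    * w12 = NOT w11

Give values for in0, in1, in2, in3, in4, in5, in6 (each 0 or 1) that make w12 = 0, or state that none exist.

in0=1 in1=1 in2=1 in3=1 in4=0 in5=0 in6=0

w12 = NOT w11 must be 0, so w11 = 1.
Check with in0=1 in1=1 in2=1 in3=1 in4=0 in5=0 in6=0:
w1 = in6 XOR in2 = 0 XOR 1 = 1
w2 = in3 XOR w1 = 1 XOR 1 = 0
w3 = w2 OR w1 = 0 OR 1 = 1
w4 = w3 XOR in4 = 1 XOR 0 = 1
w5 = in1 AND w4 = 1 AND 1 = 1
w6 = w5 OR in0 = 1 OR 1 = 1
w7 = w6 AND in5 = 1 AND 0 = 0
w8 = NOT w7 = NOT 0 = 1
w9 = w4 AND w8 = 1 AND 1 = 1
w10 = w9 XOR w2 = 1 XOR 0 = 1
w11 = w5 AND w10 = 1 AND 1 = 1
w12 = NOT w11 = NOT 1 = 0
So w12 = 0 as required.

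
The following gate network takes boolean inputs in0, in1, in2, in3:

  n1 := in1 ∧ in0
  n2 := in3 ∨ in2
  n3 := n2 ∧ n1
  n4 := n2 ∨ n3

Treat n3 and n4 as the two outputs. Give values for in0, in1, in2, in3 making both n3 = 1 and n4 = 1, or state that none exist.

in0=1 in1=1 in2=1 in3=1

Check with in0=1 in1=1 in2=1 in3=1:
n1 = in1 ∧ in0 = 1 ∧ 1 = 1
n2 = in3 ∨ in2 = 1 ∨ 1 = 1
n3 = n2 ∧ n1 = 1 ∧ 1 = 1
n4 = n2 ∨ n3 = 1 ∨ 1 = 1
So n3 = 1 and n4 = 1.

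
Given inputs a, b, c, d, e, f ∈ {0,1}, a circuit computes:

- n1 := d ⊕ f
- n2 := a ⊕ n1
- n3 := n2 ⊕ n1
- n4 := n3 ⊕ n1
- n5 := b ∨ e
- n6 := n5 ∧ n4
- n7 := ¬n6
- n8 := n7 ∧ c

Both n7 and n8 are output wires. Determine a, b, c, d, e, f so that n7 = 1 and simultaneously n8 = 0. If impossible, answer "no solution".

Check with a=1, b=0, c=0, d=1, e=1, f=0:
n1 = d ⊕ f = 1 ⊕ 0 = 1
n2 = a ⊕ n1 = 1 ⊕ 1 = 0
n3 = n2 ⊕ n1 = 0 ⊕ 1 = 1
n4 = n3 ⊕ n1 = 1 ⊕ 1 = 0
n5 = b ∨ e = 0 ∨ 1 = 1
n6 = n5 ∧ n4 = 1 ∧ 0 = 0
n7 = ¬n6 = ¬0 = 1
n8 = n7 ∧ c = 1 ∧ 0 = 0
So n7 = 1 and n8 = 0.

a=1, b=0, c=0, d=1, e=1, f=0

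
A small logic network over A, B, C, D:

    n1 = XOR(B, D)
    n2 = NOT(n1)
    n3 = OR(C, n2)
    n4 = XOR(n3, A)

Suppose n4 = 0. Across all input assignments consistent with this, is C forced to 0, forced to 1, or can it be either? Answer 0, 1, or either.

Both values of C occur among assignments with n4 = 0:
  C=0: A=0, B=0, C=0, D=1
  C=1: A=1, B=0, C=1, D=0

either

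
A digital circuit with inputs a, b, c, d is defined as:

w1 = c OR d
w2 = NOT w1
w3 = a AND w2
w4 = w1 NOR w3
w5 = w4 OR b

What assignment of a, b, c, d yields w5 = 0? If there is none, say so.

a=1, b=0, c=0, d=0

w5 = w4 OR b must be 0, so both w4 = 0 and b = 0.
w4 = w1 NOR w3 must be 0, so at least one of w1, w3 is 1.
Check with a=1, b=0, c=0, d=0:
w1 = c OR d = 0 OR 0 = 0
w2 = NOT w1 = NOT 0 = 1
w3 = a AND w2 = 1 AND 1 = 1
w4 = w1 NOR w3 = 0 NOR 1 = 0
w5 = w4 OR b = 0 OR 0 = 0
So w5 = 0 as required.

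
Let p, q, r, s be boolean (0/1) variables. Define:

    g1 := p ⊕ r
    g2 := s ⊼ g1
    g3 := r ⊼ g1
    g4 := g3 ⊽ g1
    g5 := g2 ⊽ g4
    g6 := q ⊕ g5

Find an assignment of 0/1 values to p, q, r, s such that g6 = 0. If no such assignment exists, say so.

g6 = q ⊕ g5 must be 0, so q and g5 are equal.
Check with p=0, q=0, r=0, s=1:
g1 = p ⊕ r = 0 ⊕ 0 = 0
g2 = s ⊼ g1 = 1 ⊼ 0 = 1
g3 = r ⊼ g1 = 0 ⊼ 0 = 1
g4 = g3 ⊽ g1 = 1 ⊽ 0 = 0
g5 = g2 ⊽ g4 = 1 ⊽ 0 = 0
g6 = q ⊕ g5 = 0 ⊕ 0 = 0
So g6 = 0 as required.

p=0, q=0, r=0, s=1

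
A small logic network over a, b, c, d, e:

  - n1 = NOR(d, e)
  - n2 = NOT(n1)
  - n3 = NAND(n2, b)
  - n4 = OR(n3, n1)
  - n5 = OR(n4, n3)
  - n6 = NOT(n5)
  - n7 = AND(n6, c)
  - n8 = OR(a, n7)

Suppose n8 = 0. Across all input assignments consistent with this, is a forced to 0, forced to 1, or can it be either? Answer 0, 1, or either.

0

n8 = OR(a, n7) must be 0, so both a = 0 and n7 = 0.
n7 = AND(n6, c) must be 0, so at least one of n6, c is 0.
Every assignment with n8 = 0 has a = 0; there are 13 such assignment(s).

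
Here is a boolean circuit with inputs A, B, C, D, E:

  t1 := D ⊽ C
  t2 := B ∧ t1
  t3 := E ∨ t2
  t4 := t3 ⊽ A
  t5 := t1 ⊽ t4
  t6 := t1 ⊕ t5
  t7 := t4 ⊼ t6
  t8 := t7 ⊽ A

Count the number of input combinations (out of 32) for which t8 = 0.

t8 = t7 ⊽ A must be 0, so at least one of t7, A is 1.
Enumerating the 32 input combinations, 31 give t8 = 0 and 1 give t8 = 1.

31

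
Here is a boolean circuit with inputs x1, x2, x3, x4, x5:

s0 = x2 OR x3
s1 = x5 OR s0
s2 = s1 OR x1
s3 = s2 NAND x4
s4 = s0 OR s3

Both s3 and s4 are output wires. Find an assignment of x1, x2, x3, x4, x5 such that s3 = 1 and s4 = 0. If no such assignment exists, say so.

no solution exists

Across all 32 input combinations, none give both s3 = 1 and s4 = 0.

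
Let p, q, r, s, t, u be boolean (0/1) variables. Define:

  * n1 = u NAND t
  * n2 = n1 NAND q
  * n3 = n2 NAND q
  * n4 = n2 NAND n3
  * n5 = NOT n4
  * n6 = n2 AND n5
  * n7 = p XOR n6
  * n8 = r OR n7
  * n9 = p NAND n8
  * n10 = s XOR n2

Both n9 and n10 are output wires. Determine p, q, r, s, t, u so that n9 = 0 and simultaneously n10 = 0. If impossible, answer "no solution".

Check with p=1 q=0 r=1 s=1 t=1 u=0:
n1 = u NAND t = 0 NAND 1 = 1
n2 = n1 NAND q = 1 NAND 0 = 1
n3 = n2 NAND q = 1 NAND 0 = 1
n4 = n2 NAND n3 = 1 NAND 1 = 0
n5 = NOT n4 = NOT 0 = 1
n6 = n2 AND n5 = 1 AND 1 = 1
n7 = p XOR n6 = 1 XOR 1 = 0
n8 = r OR n7 = 1 OR 0 = 1
n9 = p NAND n8 = 1 NAND 1 = 0
n10 = s XOR n2 = 1 XOR 1 = 0
So n9 = 0 and n10 = 0.

p=1 q=0 r=1 s=1 t=1 u=0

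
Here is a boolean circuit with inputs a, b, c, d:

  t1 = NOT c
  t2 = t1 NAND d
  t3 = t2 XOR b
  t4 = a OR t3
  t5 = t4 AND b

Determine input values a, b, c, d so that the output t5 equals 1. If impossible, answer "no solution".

a=1 b=1 c=0 d=1

t5 = t4 AND b must be 1, so both t4 = 1 and b = 1.
Check with a=1 b=1 c=0 d=1:
t1 = NOT c = NOT 0 = 1
t2 = t1 NAND d = 1 NAND 1 = 0
t3 = t2 XOR b = 0 XOR 1 = 1
t4 = a OR t3 = 1 OR 1 = 1
t5 = t4 AND b = 1 AND 1 = 1
So t5 = 1 as required.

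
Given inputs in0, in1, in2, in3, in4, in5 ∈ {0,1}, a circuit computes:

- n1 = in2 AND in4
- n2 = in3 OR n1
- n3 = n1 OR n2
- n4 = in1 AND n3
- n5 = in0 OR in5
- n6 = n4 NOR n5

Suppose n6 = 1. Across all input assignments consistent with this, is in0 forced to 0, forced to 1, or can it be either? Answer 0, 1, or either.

n6 = n4 NOR n5 must be 1, so both n4 = 0 and n5 = 0.
n4 = in1 AND n3 must be 0, so at least one of in1, n3 is 0.
n5 = in0 OR in5 must be 0, so both in0 = 0 and in5 = 0.
Every assignment with n6 = 1 has in0 = 0; there are 11 such assignment(s).

0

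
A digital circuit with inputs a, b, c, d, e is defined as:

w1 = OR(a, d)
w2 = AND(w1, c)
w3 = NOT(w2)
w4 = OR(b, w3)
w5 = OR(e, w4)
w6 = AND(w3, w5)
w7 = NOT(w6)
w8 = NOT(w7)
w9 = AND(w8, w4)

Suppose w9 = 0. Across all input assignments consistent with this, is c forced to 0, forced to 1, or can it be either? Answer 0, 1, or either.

w9 = AND(w8, w4) must be 0, so at least one of w8, w4 is 0.
Every assignment with w9 = 0 has c = 1; there are 12 such assignment(s).

1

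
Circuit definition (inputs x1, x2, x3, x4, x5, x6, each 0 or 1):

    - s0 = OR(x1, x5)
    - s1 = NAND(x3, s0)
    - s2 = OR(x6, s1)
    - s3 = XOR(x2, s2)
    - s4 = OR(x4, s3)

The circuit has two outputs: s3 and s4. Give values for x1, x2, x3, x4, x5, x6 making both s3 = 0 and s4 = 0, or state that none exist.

x1=1, x2=1, x3=1, x4=0, x5=1, x6=1

Check with x1=1, x2=1, x3=1, x4=0, x5=1, x6=1:
s0 = OR(x1, x5) = OR(1, 1) = 1
s1 = NAND(x3, s0) = NAND(1, 1) = 0
s2 = OR(x6, s1) = OR(1, 0) = 1
s3 = XOR(x2, s2) = XOR(1, 1) = 0
s4 = OR(x4, s3) = OR(0, 0) = 0
So s3 = 0 and s4 = 0.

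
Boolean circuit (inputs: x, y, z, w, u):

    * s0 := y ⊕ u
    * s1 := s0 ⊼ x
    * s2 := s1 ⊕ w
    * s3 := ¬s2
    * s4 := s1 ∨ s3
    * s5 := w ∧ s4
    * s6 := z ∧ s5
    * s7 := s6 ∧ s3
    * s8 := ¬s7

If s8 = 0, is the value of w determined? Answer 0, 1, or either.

s8 = ¬s7 must be 0, so s7 = 1.
Every assignment with s8 = 0 has w = 1; there are 6 such assignment(s).

1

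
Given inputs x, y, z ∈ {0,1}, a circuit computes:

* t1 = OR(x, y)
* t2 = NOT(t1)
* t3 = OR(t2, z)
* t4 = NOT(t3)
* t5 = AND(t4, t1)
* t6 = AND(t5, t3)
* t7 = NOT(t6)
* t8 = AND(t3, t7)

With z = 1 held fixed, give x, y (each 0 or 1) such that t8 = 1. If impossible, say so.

x=1, y=1

t8 = AND(t3, t7) must be 1, so both t3 = 1 and t7 = 1.
Check with z = 1 and x=1, y=1:
t1 = OR(x, y) = OR(1, 1) = 1
t2 = NOT(t1) = NOT 1 = 0
t3 = OR(t2, z) = OR(0, 1) = 1
t4 = NOT(t3) = NOT 1 = 0
t5 = AND(t4, t1) = AND(0, 1) = 0
t6 = AND(t5, t3) = AND(0, 1) = 0
t7 = NOT(t6) = NOT 0 = 1
t8 = AND(t3, t7) = AND(1, 1) = 1
So t8 = 1.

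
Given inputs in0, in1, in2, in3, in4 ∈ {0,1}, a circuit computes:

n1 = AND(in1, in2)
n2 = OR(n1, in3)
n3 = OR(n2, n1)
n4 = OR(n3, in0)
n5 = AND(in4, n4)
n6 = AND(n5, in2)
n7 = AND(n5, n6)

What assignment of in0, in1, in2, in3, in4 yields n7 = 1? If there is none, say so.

Check with in0=0, in1=1, in2=1, in3=0, in4=1:
n1 = AND(in1, in2) = AND(1, 1) = 1
n2 = OR(n1, in3) = OR(1, 0) = 1
n3 = OR(n2, n1) = OR(1, 1) = 1
n4 = OR(n3, in0) = OR(1, 0) = 1
n5 = AND(in4, n4) = AND(1, 1) = 1
n6 = AND(n5, in2) = AND(1, 1) = 1
n7 = AND(n5, n6) = AND(1, 1) = 1
So n7 = 1 as required.

in0=0, in1=1, in2=1, in3=0, in4=1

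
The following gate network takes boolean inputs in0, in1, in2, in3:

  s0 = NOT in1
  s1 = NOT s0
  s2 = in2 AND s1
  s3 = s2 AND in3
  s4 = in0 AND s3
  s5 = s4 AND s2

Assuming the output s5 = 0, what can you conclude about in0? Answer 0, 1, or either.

Both values of in0 occur among assignments with s5 = 0:
  in0=0: in0=0, in1=0, in2=0, in3=0
  in0=1: in0=1, in1=0, in2=0, in3=0

either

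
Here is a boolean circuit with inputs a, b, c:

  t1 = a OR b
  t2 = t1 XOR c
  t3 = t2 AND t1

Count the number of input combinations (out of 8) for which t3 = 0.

t3 = t2 AND t1 must be 0, so at least one of t2, t1 is 0.
Satisfying assignments:
  a=0, b=0, c=0
  a=0, b=0, c=1
  a=0, b=1, c=1
  a=1, b=0, c=1
  a=1, b=1, c=1

5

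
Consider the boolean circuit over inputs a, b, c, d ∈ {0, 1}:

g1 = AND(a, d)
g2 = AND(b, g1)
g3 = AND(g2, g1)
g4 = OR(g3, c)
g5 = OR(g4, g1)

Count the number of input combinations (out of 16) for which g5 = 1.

10

g5 = OR(g4, g1) must be 1, so at least one of g4, g1 is 1.
Enumerating the 16 input combinations, 10 give g5 = 1 and 6 give g5 = 0.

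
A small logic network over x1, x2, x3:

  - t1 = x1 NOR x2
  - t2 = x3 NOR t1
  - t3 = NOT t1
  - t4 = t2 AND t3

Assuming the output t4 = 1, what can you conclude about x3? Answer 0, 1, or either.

0

t4 = t2 AND t3 must be 1, so both t2 = 1 and t3 = 1.
Every assignment with t4 = 1 has x3 = 0; there are 3 such assignment(s).
  x1=0, x2=1, x3=0
  x1=1, x2=0, x3=0
  x1=1, x2=1, x3=0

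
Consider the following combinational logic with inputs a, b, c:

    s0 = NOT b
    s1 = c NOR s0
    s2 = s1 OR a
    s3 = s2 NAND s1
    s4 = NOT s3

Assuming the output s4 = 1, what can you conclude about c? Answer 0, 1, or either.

0

s4 = NOT s3 must be 1, so s3 = 0.
s3 = s2 NAND s1 must be 0, so both s2 = 1 and s1 = 1.
s2 = s1 OR a must be 1, so at least one of s1, a is 1.
Every assignment with s4 = 1 has c = 0; there are 2 such assignment(s).
  a=0, b=1, c=0
  a=1, b=1, c=0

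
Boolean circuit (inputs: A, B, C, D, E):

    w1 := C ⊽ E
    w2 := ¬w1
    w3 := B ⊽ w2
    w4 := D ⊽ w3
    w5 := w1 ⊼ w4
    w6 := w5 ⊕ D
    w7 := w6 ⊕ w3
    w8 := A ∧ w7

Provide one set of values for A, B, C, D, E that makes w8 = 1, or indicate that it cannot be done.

w8 = A ∧ w7 must be 1, so both A = 1 and w7 = 1.
w7 = w6 ⊕ w3 must be 1, so w6 and w3 differ.
Check with A=1, B=0, C=1, D=0, E=1:
w1 = C ⊽ E = 1 ⊽ 1 = 0
w2 = ¬w1 = ¬0 = 1
w3 = B ⊽ w2 = 0 ⊽ 1 = 0
w4 = D ⊽ w3 = 0 ⊽ 0 = 1
w5 = w1 ⊼ w4 = 0 ⊼ 1 = 1
w6 = w5 ⊕ D = 1 ⊕ 0 = 1
w7 = w6 ⊕ w3 = 1 ⊕ 0 = 1
w8 = A ∧ w7 = 1 ∧ 1 = 1
So w8 = 1 as required.

A=1, B=0, C=1, D=0, E=1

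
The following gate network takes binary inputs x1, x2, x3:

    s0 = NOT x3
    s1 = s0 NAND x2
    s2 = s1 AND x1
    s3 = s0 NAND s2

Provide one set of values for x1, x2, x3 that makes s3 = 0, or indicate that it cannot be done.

s3 = s0 NAND s2 must be 0, so both s0 = 1 and s2 = 1.
s0 = NOT x3 must be 1, so x3 = 0.
s2 = s1 AND x1 must be 1, so both s1 = 1 and x1 = 1.
Check with x1=1, x2=0, x3=0:
s0 = NOT x3 = NOT 0 = 1
s1 = s0 NAND x2 = 1 NAND 0 = 1
s2 = s1 AND x1 = 1 AND 1 = 1
s3 = s0 NAND s2 = 1 NAND 1 = 0
So s3 = 0 as required.

x1=1, x2=0, x3=0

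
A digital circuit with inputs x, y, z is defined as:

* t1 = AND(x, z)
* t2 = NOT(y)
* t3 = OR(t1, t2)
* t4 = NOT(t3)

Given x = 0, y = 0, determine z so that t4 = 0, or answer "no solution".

z=0

Check with x = 0, y = 0 and z=0:
t1 = AND(x, z) = AND(0, 0) = 0
t2 = NOT(y) = NOT 0 = 1
t3 = OR(t1, t2) = OR(0, 1) = 1
t4 = NOT(t3) = NOT 1 = 0
So t4 = 0.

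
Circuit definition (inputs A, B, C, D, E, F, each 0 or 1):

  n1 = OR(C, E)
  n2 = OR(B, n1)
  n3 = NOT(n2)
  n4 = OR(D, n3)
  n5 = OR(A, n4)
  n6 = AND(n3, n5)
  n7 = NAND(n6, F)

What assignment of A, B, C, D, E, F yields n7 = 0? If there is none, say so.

A=1 B=0 C=0 D=1 E=0 F=1

n7 = NAND(n6, F) must be 0, so both n6 = 1 and F = 1.
n6 = AND(n3, n5) must be 1, so both n3 = 1 and n5 = 1.
n3 = NOT(n2) must be 1, so n2 = 0.
Check with A=1 B=0 C=0 D=1 E=0 F=1:
n1 = OR(C, E) = OR(0, 0) = 0
n2 = OR(B, n1) = OR(0, 0) = 0
n3 = NOT(n2) = NOT 0 = 1
n4 = OR(D, n3) = OR(1, 1) = 1
n5 = OR(A, n4) = OR(1, 1) = 1
n6 = AND(n3, n5) = AND(1, 1) = 1
n7 = NAND(n6, F) = NAND(1, 1) = 0
So n7 = 0 as required.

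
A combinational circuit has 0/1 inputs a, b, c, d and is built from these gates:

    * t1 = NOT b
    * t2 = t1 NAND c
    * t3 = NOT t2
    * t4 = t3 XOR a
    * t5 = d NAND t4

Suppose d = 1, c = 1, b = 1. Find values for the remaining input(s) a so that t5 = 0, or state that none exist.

t5 = d NAND t4 must be 0, so both d = 1 and t4 = 1.
t4 = t3 XOR a must be 1, so t3 and a differ.
Check with d = 1, c = 1, b = 1 and a=1:
t1 = NOT b = NOT 1 = 0
t2 = t1 NAND c = 0 NAND 1 = 1
t3 = NOT t2 = NOT 1 = 0
t4 = t3 XOR a = 0 XOR 1 = 1
t5 = d NAND t4 = 1 NAND 1 = 0
So t5 = 0.

a=1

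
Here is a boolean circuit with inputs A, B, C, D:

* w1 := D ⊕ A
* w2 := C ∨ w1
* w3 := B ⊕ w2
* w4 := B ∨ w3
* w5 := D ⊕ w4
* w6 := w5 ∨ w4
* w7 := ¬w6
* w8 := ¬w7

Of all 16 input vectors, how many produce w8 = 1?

w8 = ¬w7 must be 1, so w7 = 0.
w7 = ¬w6 must be 0, so w6 = 1.
Enumerating the 16 input combinations, 15 give w8 = 1 and 1 give w8 = 0.

15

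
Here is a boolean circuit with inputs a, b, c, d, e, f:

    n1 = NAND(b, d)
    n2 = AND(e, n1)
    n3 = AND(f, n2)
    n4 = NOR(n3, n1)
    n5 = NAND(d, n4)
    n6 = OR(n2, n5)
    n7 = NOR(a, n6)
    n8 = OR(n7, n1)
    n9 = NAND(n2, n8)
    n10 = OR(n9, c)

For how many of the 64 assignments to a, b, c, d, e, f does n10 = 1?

n10 = OR(n9, c) must be 1, so at least one of n9, c is 1.
Enumerating the 64 input combinations, 52 give n10 = 1 and 12 give n10 = 0.

52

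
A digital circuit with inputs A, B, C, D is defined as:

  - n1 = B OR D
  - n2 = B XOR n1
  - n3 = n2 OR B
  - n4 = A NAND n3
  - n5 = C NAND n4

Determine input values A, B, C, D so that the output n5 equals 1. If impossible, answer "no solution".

n5 = C NAND n4 must be 1, so at least one of C, n4 is 0.
Check with A=0, B=0, C=0, D=1:
n1 = B OR D = 0 OR 1 = 1
n2 = B XOR n1 = 0 XOR 1 = 1
n3 = n2 OR B = 1 OR 0 = 1
n4 = A NAND n3 = 0 NAND 1 = 1
n5 = C NAND n4 = 0 NAND 1 = 1
So n5 = 1 as required.

A=0, B=0, C=0, D=1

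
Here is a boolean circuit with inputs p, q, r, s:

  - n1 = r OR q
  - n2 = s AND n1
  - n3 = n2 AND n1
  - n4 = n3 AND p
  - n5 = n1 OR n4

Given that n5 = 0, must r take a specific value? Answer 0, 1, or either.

n5 = n1 OR n4 must be 0, so both n1 = 0 and n4 = 0.
n1 = r OR q must be 0, so both r = 0 and q = 0.
Every assignment with n5 = 0 has r = 0; there are 4 such assignment(s).
  p=0, q=0, r=0, s=0
  p=0, q=0, r=0, s=1
  p=1, q=0, r=0, s=0
  p=1, q=0, r=0, s=1

0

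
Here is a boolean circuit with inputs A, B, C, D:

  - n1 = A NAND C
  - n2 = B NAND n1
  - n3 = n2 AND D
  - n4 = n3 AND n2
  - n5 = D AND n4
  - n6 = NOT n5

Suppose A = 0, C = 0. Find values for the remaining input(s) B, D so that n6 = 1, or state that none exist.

B=1, D=0

n6 = NOT n5 must be 1, so n5 = 0.
Check with A = 0, C = 0 and B=1, D=0:
n1 = A NAND C = 0 NAND 0 = 1
n2 = B NAND n1 = 1 NAND 1 = 0
n3 = n2 AND D = 0 AND 0 = 0
n4 = n3 AND n2 = 0 AND 0 = 0
n5 = D AND n4 = 0 AND 0 = 0
n6 = NOT n5 = NOT 0 = 1
So n6 = 1.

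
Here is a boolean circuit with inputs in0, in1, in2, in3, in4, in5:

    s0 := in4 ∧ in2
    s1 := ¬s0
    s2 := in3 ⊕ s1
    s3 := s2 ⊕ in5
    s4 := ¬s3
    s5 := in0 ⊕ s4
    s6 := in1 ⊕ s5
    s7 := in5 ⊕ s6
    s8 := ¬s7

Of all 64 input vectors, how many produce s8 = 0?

s8 = ¬s7 must be 0, so s7 = 1.
Enumerating the 64 input combinations, 32 give s8 = 0 and 32 give s8 = 1.

32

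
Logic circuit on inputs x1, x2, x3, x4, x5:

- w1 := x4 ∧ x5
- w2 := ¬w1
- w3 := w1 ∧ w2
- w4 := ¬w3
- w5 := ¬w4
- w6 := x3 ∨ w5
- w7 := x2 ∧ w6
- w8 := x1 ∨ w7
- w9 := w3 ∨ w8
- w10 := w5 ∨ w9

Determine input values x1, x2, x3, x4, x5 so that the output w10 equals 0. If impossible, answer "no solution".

x1=0, x2=0, x3=1, x4=0, x5=0

w10 = w5 ∨ w9 must be 0, so both w5 = 0 and w9 = 0.
w5 = ¬w4 must be 0, so w4 = 1.
Check with x1=0, x2=0, x3=1, x4=0, x5=0:
w1 = x4 ∧ x5 = 0 ∧ 0 = 0
w2 = ¬w1 = ¬0 = 1
w3 = w1 ∧ w2 = 0 ∧ 1 = 0
w4 = ¬w3 = ¬0 = 1
w5 = ¬w4 = ¬1 = 0
w6 = x3 ∨ w5 = 1 ∨ 0 = 1
w7 = x2 ∧ w6 = 0 ∧ 1 = 0
w8 = x1 ∨ w7 = 0 ∨ 0 = 0
w9 = w3 ∨ w8 = 0 ∨ 0 = 0
w10 = w5 ∨ w9 = 0 ∨ 0 = 0
So w10 = 0 as required.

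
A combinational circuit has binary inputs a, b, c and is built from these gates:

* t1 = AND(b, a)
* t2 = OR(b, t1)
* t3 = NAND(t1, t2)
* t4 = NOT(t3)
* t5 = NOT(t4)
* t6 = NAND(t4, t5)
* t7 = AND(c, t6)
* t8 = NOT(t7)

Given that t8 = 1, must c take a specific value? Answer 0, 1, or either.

0

t8 = NOT(t7) must be 1, so t7 = 0.
t7 = AND(c, t6) must be 0, so at least one of c, t6 is 0.
Every assignment with t8 = 1 has c = 0; there are 4 such assignment(s).
  a=0, b=0, c=0
  a=0, b=1, c=0
  a=1, b=0, c=0
  a=1, b=1, c=0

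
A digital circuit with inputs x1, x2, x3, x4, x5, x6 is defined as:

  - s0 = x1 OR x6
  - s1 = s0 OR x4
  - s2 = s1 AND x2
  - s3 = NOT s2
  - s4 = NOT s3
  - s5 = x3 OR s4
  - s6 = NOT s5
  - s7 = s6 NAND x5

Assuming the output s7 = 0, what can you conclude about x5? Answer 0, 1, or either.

1

s7 = s6 NAND x5 must be 0, so both s6 = 1 and x5 = 1.
Every assignment with s7 = 0 has x5 = 1; there are 9 such assignment(s).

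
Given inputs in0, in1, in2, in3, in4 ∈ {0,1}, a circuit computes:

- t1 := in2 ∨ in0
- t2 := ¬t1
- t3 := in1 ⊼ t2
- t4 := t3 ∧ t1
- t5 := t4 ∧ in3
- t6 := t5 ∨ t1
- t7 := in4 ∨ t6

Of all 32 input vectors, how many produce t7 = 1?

t7 = in4 ∨ t6 must be 1, so at least one of in4, t6 is 1.
Enumerating the 32 input combinations, 28 give t7 = 1 and 4 give t7 = 0.

28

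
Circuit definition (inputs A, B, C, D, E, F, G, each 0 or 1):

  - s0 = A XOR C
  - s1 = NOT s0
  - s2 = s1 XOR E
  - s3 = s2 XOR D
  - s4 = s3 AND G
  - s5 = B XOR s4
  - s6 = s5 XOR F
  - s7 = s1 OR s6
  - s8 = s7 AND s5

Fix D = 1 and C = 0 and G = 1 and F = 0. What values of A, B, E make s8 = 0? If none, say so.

s8 = s7 AND s5 must be 0, so at least one of s7, s5 is 0.
Check with D = 1 and C = 0 and G = 1 and F = 0 and A=0, B=0, E=0:
s0 = A XOR C = 0 XOR 0 = 0
s1 = NOT s0 = NOT 0 = 1
s2 = s1 XOR E = 1 XOR 0 = 1
s3 = s2 XOR D = 1 XOR 1 = 0
s4 = s3 AND G = 0 AND 1 = 0
s5 = B XOR s4 = 0 XOR 0 = 0
s6 = s5 XOR F = 0 XOR 0 = 0
s7 = s1 OR s6 = 1 OR 0 = 1
s8 = s7 AND s5 = 1 AND 0 = 0
So s8 = 0.

A=0, B=0, E=0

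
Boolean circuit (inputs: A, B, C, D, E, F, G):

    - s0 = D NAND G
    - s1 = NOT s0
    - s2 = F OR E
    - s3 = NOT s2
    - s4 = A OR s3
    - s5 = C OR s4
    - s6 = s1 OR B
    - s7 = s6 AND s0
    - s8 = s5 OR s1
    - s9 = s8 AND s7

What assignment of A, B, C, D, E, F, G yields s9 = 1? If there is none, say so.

A=0, B=1, C=1, D=0, E=1, F=0, G=0

s9 = s8 AND s7 must be 1, so both s8 = 1 and s7 = 1.
s8 = s5 OR s1 must be 1, so at least one of s5, s1 is 1.
s7 = s6 AND s0 must be 1, so both s6 = 1 and s0 = 1.
Check with A=0, B=1, C=1, D=0, E=1, F=0, G=0:
s0 = D NAND G = 0 NAND 0 = 1
s1 = NOT s0 = NOT 1 = 0
s2 = F OR E = 0 OR 1 = 1
s3 = NOT s2 = NOT 1 = 0
s4 = A OR s3 = 0 OR 0 = 0
s5 = C OR s4 = 1 OR 0 = 1
s6 = s1 OR B = 0 OR 1 = 1
s7 = s6 AND s0 = 1 AND 1 = 1
s8 = s5 OR s1 = 1 OR 0 = 1
s9 = s8 AND s7 = 1 AND 1 = 1
So s9 = 1 as required.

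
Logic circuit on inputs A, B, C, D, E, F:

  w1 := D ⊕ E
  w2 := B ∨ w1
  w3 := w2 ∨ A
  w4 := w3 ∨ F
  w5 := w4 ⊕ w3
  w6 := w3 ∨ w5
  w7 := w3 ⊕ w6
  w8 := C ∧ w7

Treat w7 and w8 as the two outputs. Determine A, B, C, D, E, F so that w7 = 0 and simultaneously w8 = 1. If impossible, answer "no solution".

no solution exists

Across all 64 input combinations, none give both w7 = 0 and w8 = 1.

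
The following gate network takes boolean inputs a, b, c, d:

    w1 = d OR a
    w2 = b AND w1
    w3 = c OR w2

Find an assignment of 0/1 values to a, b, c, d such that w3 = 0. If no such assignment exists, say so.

a=1 b=0 c=0 d=1

w3 = c OR w2 must be 0, so both c = 0 and w2 = 0.
w2 = b AND w1 must be 0, so at least one of b, w1 is 0.
Check with a=1 b=0 c=0 d=1:
w1 = d OR a = 1 OR 1 = 1
w2 = b AND w1 = 0 AND 1 = 0
w3 = c OR w2 = 0 OR 0 = 0
So w3 = 0 as required.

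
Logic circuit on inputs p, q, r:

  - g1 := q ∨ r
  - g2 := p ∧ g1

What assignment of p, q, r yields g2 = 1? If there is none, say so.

p=1 q=0 r=1

g2 = p ∧ g1 must be 1, so both p = 1 and g1 = 1.
g1 = q ∨ r must be 1, so at least one of q, r is 1.
Check with p=1 q=0 r=1:
g1 = q ∨ r = 0 ∨ 1 = 1
g2 = p ∧ g1 = 1 ∧ 1 = 1
So g2 = 1 as required.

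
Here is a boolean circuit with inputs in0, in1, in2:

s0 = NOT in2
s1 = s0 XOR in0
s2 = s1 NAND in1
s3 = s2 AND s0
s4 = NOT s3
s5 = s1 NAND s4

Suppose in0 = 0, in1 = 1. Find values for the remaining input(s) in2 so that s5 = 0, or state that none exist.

in2=0

s5 = s1 NAND s4 must be 0, so both s1 = 1 and s4 = 1.
Check with in0 = 0, in1 = 1 and in2=0:
s0 = NOT in2 = NOT 0 = 1
s1 = s0 XOR in0 = 1 XOR 0 = 1
s2 = s1 NAND in1 = 1 NAND 1 = 0
s3 = s2 AND s0 = 0 AND 1 = 0
s4 = NOT s3 = NOT 0 = 1
s5 = s1 NAND s4 = 1 NAND 1 = 0
So s5 = 0.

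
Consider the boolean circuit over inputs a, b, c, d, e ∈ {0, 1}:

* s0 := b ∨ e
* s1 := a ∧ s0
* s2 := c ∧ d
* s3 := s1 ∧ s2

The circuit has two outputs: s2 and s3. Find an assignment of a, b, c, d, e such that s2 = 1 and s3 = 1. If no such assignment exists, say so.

Check with a=1 b=1 c=1 d=1 e=0:
s0 = b ∨ e = 1 ∨ 0 = 1
s1 = a ∧ s0 = 1 ∧ 1 = 1
s2 = c ∧ d = 1 ∧ 1 = 1
s3 = s1 ∧ s2 = 1 ∧ 1 = 1
So s2 = 1 and s3 = 1.

a=1 b=1 c=1 d=1 e=0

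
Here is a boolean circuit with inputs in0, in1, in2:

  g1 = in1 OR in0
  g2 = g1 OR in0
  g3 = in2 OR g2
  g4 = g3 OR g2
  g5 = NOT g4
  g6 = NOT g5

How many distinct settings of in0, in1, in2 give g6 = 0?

1

g6 = NOT g5 must be 0, so g5 = 1.
g5 = NOT g4 must be 1, so g4 = 0.
Satisfying assignments:
  in0=0, in1=0, in2=0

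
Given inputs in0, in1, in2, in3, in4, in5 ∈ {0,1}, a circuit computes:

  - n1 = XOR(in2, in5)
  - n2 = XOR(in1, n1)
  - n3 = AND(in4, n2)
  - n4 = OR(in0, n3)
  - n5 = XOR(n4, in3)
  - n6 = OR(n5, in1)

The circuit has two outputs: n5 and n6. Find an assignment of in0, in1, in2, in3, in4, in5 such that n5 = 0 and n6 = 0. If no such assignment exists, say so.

in0=0, in1=0, in2=1, in3=0, in4=1, in5=1

Check with in0=0, in1=0, in2=1, in3=0, in4=1, in5=1:
n1 = XOR(in2, in5) = XOR(1, 1) = 0
n2 = XOR(in1, n1) = XOR(0, 0) = 0
n3 = AND(in4, n2) = AND(1, 0) = 0
n4 = OR(in0, n3) = OR(0, 0) = 0
n5 = XOR(n4, in3) = XOR(0, 0) = 0
n6 = OR(n5, in1) = OR(0, 0) = 0
So n5 = 0 and n6 = 0.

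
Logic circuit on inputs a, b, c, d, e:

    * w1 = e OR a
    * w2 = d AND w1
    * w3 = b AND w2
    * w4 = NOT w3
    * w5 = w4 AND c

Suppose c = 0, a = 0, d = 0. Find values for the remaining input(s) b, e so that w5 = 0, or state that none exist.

b=1 e=0

w5 = w4 AND c must be 0, so at least one of w4, c is 0.
Check with c = 0, a = 0, d = 0 and b=1, e=0:
w1 = e OR a = 0 OR 0 = 0
w2 = d AND w1 = 0 AND 0 = 0
w3 = b AND w2 = 1 AND 0 = 0
w4 = NOT w3 = NOT 0 = 1
w5 = w4 AND c = 1 AND 0 = 0
So w5 = 0.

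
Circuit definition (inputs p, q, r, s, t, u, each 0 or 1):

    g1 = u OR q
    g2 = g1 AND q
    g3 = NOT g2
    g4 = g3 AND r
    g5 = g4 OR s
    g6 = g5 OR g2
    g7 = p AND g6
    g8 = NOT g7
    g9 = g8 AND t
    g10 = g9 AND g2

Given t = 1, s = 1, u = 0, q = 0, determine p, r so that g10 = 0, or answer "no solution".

p=1 r=1

g10 = g9 AND g2 must be 0, so at least one of g9, g2 is 0.
Check with t = 1, s = 1, u = 0, q = 0 and p=1, r=1:
g1 = u OR q = 0 OR 0 = 0
g2 = g1 AND q = 0 AND 0 = 0
g3 = NOT g2 = NOT 0 = 1
g4 = g3 AND r = 1 AND 1 = 1
g5 = g4 OR s = 1 OR 1 = 1
g6 = g5 OR g2 = 1 OR 0 = 1
g7 = p AND g6 = 1 AND 1 = 1
g8 = NOT g7 = NOT 1 = 0
g9 = g8 AND t = 0 AND 1 = 0
g10 = g9 AND g2 = 0 AND 0 = 0
So g10 = 0.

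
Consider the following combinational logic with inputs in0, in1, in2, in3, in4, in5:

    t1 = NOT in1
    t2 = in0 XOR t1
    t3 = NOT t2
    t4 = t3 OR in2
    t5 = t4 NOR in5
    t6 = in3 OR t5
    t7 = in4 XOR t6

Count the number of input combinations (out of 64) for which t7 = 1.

32

t7 = in4 XOR t6 must be 1, so in4 and t6 differ.
Enumerating the 64 input combinations, 32 give t7 = 1 and 32 give t7 = 0.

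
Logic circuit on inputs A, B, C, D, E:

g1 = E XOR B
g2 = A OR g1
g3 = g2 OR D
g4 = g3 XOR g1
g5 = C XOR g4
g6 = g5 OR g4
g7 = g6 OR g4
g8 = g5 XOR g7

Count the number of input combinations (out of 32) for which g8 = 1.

g8 = g5 XOR g7 must be 1, so g5 and g7 differ.
Enumerating the 32 input combinations, 6 give g8 = 1 and 26 give g8 = 0.

6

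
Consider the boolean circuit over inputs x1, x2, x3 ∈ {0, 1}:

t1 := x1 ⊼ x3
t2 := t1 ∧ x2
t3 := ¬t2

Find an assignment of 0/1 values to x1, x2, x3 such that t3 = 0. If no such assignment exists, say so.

Check with x1=0 x2=1 x3=0:
t1 = x1 ⊼ x3 = 0 ⊼ 0 = 1
t2 = t1 ∧ x2 = 1 ∧ 1 = 1
t3 = ¬t2 = ¬1 = 0
So t3 = 0 as required.

x1=0 x2=1 x3=0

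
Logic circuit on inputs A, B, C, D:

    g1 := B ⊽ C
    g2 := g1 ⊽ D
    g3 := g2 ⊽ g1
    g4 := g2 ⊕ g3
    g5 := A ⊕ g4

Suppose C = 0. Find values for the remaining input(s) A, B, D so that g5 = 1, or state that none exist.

A=0, B=1, D=1

g5 = A ⊕ g4 must be 1, so A and g4 differ.
Check with C = 0 and A=0, B=1, D=1:
g1 = B ⊽ C = 1 ⊽ 0 = 0
g2 = g1 ⊽ D = 0 ⊽ 1 = 0
g3 = g2 ⊽ g1 = 0 ⊽ 0 = 1
g4 = g2 ⊕ g3 = 0 ⊕ 1 = 1
g5 = A ⊕ g4 = 0 ⊕ 1 = 1
So g5 = 1.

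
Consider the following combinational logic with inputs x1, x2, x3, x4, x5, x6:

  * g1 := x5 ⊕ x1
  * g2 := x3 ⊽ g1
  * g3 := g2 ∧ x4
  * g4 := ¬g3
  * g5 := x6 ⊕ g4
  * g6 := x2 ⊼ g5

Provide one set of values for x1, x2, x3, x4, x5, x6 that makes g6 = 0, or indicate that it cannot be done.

g6 = x2 ⊼ g5 must be 0, so both x2 = 1 and g5 = 1.
g5 = x6 ⊕ g4 must be 1, so x6 and g4 differ.
Check with x1=0, x2=1, x3=0, x4=0, x5=0, x6=0:
g1 = x5 ⊕ x1 = 0 ⊕ 0 = 0
g2 = x3 ⊽ g1 = 0 ⊽ 0 = 1
g3 = g2 ∧ x4 = 1 ∧ 0 = 0
g4 = ¬g3 = ¬0 = 1
g5 = x6 ⊕ g4 = 0 ⊕ 1 = 1
g6 = x2 ⊼ g5 = 1 ⊼ 1 = 0
So g6 = 0 as required.

x1=0, x2=1, x3=0, x4=0, x5=0, x6=0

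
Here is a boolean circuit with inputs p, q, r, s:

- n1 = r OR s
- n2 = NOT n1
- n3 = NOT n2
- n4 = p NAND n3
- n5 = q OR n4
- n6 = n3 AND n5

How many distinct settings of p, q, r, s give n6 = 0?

7

n6 = n3 AND n5 must be 0, so at least one of n3, n5 is 0.
Enumerating the 16 input combinations, 7 give n6 = 0 and 9 give n6 = 1.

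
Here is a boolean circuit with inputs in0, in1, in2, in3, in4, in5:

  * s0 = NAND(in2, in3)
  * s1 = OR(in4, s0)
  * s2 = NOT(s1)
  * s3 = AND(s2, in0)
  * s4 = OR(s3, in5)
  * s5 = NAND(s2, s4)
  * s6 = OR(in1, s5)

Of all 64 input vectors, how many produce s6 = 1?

61

s6 = OR(in1, s5) must be 1, so at least one of in1, s5 is 1.
Enumerating the 64 input combinations, 61 give s6 = 1 and 3 give s6 = 0.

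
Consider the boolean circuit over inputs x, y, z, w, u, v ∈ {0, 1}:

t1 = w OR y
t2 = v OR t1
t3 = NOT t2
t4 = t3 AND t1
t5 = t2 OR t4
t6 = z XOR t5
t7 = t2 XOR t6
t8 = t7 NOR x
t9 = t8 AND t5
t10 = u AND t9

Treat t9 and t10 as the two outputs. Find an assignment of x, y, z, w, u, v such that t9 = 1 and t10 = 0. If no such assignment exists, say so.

Check with x=0 y=1 z=0 w=0 u=0 v=1:
t1 = w OR y = 0 OR 1 = 1
t2 = v OR t1 = 1 OR 1 = 1
t3 = NOT t2 = NOT 1 = 0
t4 = t3 AND t1 = 0 AND 1 = 0
t5 = t2 OR t4 = 1 OR 0 = 1
t6 = z XOR t5 = 0 XOR 1 = 1
t7 = t2 XOR t6 = 1 XOR 1 = 0
t8 = t7 NOR x = 0 NOR 0 = 1
t9 = t8 AND t5 = 1 AND 1 = 1
t10 = u AND t9 = 0 AND 1 = 0
So t9 = 1 and t10 = 0.

x=0 y=1 z=0 w=0 u=0 v=1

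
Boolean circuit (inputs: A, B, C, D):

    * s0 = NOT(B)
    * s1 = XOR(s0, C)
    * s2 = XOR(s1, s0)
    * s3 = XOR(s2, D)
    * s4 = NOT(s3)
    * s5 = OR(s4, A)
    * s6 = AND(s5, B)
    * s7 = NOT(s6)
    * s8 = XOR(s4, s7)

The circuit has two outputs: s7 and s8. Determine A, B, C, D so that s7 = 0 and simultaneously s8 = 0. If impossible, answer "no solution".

A=1, B=1, C=0, D=1

Check with A=1, B=1, C=0, D=1:
s0 = NOT(B) = NOT 1 = 0
s1 = XOR(s0, C) = XOR(0, 0) = 0
s2 = XOR(s1, s0) = XOR(0, 0) = 0
s3 = XOR(s2, D) = XOR(0, 1) = 1
s4 = NOT(s3) = NOT 1 = 0
s5 = OR(s4, A) = OR(0, 1) = 1
s6 = AND(s5, B) = AND(1, 1) = 1
s7 = NOT(s6) = NOT 1 = 0
s8 = XOR(s4, s7) = XOR(0, 0) = 0
So s7 = 0 and s8 = 0.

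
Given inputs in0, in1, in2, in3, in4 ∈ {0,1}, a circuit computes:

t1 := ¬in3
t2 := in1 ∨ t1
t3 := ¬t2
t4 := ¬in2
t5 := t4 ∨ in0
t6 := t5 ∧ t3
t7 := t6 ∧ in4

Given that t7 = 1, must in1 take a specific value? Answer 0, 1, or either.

t7 = t6 ∧ in4 must be 1, so both t6 = 1 and in4 = 1.
t6 = t5 ∧ t3 must be 1, so both t5 = 1 and t3 = 1.
t5 = t4 ∨ in0 must be 1, so at least one of t4, in0 is 1.
Every assignment with t7 = 1 has in1 = 0; there are 3 such assignment(s).
  in0=0, in1=0, in2=0, in3=1, in4=1
  in0=1, in1=0, in2=0, in3=1, in4=1
  in0=1, in1=0, in2=1, in3=1, in4=1

0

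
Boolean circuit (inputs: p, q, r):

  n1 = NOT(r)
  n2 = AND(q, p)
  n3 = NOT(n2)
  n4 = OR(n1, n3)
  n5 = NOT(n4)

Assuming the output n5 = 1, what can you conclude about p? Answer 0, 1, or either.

1

n5 = NOT(n4) must be 1, so n4 = 0.
n4 = OR(n1, n3) must be 0, so both n1 = 0 and n3 = 0.
n1 = NOT(r) must be 0, so r = 1.
Every assignment with n5 = 1 has p = 1; there are 1 such assignment(s).
  p=1, q=1, r=1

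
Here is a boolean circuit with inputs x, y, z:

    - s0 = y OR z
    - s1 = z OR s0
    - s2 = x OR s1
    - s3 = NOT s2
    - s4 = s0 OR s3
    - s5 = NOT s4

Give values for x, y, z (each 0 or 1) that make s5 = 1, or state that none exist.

Check with x=1, y=0, z=0:
s0 = y OR z = 0 OR 0 = 0
s1 = z OR s0 = 0 OR 0 = 0
s2 = x OR s1 = 1 OR 0 = 1
s3 = NOT s2 = NOT 1 = 0
s4 = s0 OR s3 = 0 OR 0 = 0
s5 = NOT s4 = NOT 0 = 1
So s5 = 1 as required.

x=1, y=0, z=0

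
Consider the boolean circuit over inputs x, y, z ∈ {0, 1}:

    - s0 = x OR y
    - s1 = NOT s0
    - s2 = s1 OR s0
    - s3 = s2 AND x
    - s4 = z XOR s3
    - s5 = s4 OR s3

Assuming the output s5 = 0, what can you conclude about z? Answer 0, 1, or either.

s5 = s4 OR s3 must be 0, so both s4 = 0 and s3 = 0.
s4 = z XOR s3 must be 0, so z and s3 are equal.
Every assignment with s5 = 0 has z = 0; there are 2 such assignment(s).
  x=0, y=0, z=0
  x=0, y=1, z=0

0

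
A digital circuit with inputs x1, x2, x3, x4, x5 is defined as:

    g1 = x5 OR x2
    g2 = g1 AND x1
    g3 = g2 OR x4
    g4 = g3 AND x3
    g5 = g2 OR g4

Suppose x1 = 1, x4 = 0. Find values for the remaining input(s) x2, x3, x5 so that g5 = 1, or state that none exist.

g5 = g2 OR g4 must be 1, so at least one of g2, g4 is 1.
Check with x1 = 1, x4 = 0 and x2=0, x3=1, x5=1:
g1 = x5 OR x2 = 1 OR 0 = 1
g2 = g1 AND x1 = 1 AND 1 = 1
g3 = g2 OR x4 = 1 OR 0 = 1
g4 = g3 AND x3 = 1 AND 1 = 1
g5 = g2 OR g4 = 1 OR 1 = 1
So g5 = 1.

x2=0 x3=1 x5=1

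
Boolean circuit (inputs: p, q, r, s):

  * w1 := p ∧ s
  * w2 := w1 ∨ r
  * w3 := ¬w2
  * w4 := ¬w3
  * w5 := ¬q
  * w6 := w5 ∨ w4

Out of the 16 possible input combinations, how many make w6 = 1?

w6 = w5 ∨ w4 must be 1, so at least one of w5, w4 is 1.
Enumerating the 16 input combinations, 13 give w6 = 1 and 3 give w6 = 0.

13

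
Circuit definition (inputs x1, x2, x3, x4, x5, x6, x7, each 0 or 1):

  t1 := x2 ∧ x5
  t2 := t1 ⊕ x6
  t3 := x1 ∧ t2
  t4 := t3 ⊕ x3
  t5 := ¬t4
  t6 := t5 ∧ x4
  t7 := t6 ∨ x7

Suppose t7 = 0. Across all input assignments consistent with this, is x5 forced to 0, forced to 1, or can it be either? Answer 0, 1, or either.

either

Both values of x5 occur among assignments with t7 = 0:
  x5=0: x1=0, x2=0, x3=0, x4=0, x5=0, x6=0, x7=0
  x5=1: x1=0, x2=0, x3=0, x4=0, x5=1, x6=0, x7=0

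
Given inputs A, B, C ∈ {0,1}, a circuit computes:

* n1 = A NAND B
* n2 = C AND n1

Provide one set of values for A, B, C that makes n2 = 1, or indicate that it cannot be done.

n2 = C AND n1 must be 1, so both C = 1 and n1 = 1.
n1 = A NAND B must be 1, so at least one of A, B is 0.
Check with A=0, B=1, C=1:
n1 = A NAND B = 0 NAND 1 = 1
n2 = C AND n1 = 1 AND 1 = 1
So n2 = 1 as required.

A=0, B=1, C=1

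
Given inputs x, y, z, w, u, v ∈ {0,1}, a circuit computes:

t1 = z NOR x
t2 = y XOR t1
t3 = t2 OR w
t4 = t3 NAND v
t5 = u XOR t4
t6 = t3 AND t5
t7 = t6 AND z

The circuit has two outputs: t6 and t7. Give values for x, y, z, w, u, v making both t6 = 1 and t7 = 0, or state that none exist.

x=1, y=1, z=0, w=1, u=0, v=0

Check with x=1, y=1, z=0, w=1, u=0, v=0:
t1 = z NOR x = 0 NOR 1 = 0
t2 = y XOR t1 = 1 XOR 0 = 1
t3 = t2 OR w = 1 OR 1 = 1
t4 = t3 NAND v = 1 NAND 0 = 1
t5 = u XOR t4 = 0 XOR 1 = 1
t6 = t3 AND t5 = 1 AND 1 = 1
t7 = t6 AND z = 1 AND 0 = 0
So t6 = 1 and t7 = 0.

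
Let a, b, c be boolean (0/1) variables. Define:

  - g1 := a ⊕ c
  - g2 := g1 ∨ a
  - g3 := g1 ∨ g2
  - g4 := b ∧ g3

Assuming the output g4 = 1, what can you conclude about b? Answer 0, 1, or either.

1

g4 = b ∧ g3 must be 1, so both b = 1 and g3 = 1.
g3 = g1 ∨ g2 must be 1, so at least one of g1, g2 is 1.
Every assignment with g4 = 1 has b = 1; there are 3 such assignment(s).
  a=0, b=1, c=1
  a=1, b=1, c=0
  a=1, b=1, c=1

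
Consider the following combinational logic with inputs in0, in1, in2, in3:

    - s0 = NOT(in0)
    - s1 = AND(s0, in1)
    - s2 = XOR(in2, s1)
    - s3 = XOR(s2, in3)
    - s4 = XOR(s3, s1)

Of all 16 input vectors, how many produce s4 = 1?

s4 = XOR(s3, s1) must be 1, so s3 and s1 differ.
Enumerating the 16 input combinations, 8 give s4 = 1 and 8 give s4 = 0.

8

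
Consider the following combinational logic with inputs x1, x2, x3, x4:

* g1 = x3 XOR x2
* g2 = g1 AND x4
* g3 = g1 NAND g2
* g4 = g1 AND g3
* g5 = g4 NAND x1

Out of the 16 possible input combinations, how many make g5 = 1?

g5 = g4 NAND x1 must be 1, so at least one of g4, x1 is 0.
Enumerating the 16 input combinations, 14 give g5 = 1 and 2 give g5 = 0.

14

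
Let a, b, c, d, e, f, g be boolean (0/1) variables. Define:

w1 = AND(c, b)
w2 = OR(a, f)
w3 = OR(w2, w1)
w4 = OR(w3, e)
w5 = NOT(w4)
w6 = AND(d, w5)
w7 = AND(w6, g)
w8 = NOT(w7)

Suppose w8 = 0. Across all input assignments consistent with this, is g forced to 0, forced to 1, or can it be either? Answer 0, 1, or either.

1

w8 = NOT(w7) must be 0, so w7 = 1.
w7 = AND(w6, g) must be 1, so both w6 = 1 and g = 1.
Every assignment with w8 = 0 has g = 1; there are 3 such assignment(s).
  a=0, b=0, c=0, d=1, e=0, f=0, g=1
  a=0, b=0, c=1, d=1, e=0, f=0, g=1
  a=0, b=1, c=0, d=1, e=0, f=0, g=1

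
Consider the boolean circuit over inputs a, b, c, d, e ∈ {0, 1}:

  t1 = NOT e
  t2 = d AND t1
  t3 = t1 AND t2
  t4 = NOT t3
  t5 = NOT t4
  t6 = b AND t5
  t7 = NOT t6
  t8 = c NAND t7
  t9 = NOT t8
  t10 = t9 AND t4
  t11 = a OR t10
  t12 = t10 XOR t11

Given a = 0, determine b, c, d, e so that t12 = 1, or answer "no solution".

With a = 0 fixed, none of the 16 settings of b, c, d, e give t12 = 1.
For example, with b=0, c=1, d=1, e=0:
t1 = NOT e = NOT 0 = 1
t2 = d AND t1 = 1 AND 1 = 1
t3 = t1 AND t2 = 1 AND 1 = 1
t4 = NOT t3 = NOT 1 = 0
t5 = NOT t4 = NOT 0 = 1
t6 = b AND t5 = 0 AND 1 = 0
t7 = NOT t6 = NOT 0 = 1
t8 = c NAND t7 = 1 NAND 1 = 0
t9 = NOT t8 = NOT 0 = 1
t10 = t9 AND t4 = 1 AND 0 = 0
t11 = a OR t10 = 0 OR 0 = 0
t12 = t10 XOR t11 = 0 XOR 0 = 0
giving t12 = 0 ≠ 1.

no solution exists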